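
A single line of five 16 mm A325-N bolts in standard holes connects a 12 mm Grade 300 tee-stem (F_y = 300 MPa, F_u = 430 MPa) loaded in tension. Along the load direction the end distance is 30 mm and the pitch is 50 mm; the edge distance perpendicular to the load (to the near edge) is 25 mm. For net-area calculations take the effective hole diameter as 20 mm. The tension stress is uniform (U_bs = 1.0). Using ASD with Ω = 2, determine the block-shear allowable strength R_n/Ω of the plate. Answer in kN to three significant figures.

255 kN

Shear plane L_v = 30 + 4·50 = 230 mm; A_gv = 230 × 12 = 2760 mm².
A_nv = (230 − 4.5·20) × 12 = 1680 mm².
A_nt = (25 − 0.5·20) × 12 = 180 mm².
0.6 F_u A_nv = 433.4 kN; 0.6 F_y A_gv = 496.8 kN → shear rupture governs the shear term.
R_n = 433.4 + 1.0 × 430 × 180 / 1000 = 510.8 kN.
Allowable strength R_n/Ω = 510.8 / 2 = 255 kN.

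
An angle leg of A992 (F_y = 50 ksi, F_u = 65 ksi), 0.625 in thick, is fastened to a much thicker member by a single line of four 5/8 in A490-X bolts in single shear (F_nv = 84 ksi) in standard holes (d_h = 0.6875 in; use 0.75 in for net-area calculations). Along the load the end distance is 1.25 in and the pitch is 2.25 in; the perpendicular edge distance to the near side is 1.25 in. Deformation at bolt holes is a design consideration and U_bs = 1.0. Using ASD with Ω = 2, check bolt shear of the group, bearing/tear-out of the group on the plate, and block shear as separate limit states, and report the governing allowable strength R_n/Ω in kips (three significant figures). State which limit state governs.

Bolt shear: A_b = π·0.625²/4 = 0.3068 in²; R_n = 84 × 0.3068 × 4 × 1 = 103.1 kips → 103.1 / 2 = 51.5 kips.
Bearing: edge l_c = 0.9062, r_n = 44.18 kips; interior l_c = 1.562, r_n = 60.94 kips; R_n = 44.18 + 3·60.94 = 227 kips → 113 kips.
Block shear: A_gv = 5, A_nv = 3.359, A_nt = 0.5469 in²; R_n = min(0.6F_uA_nv, 0.6F_yA_gv) + U_bs·F_u·A_nt = 166.6 kips → 83.3 kips.
Bolt shear governs: 51.5 kips.

51.5 kips (bolt shear governs)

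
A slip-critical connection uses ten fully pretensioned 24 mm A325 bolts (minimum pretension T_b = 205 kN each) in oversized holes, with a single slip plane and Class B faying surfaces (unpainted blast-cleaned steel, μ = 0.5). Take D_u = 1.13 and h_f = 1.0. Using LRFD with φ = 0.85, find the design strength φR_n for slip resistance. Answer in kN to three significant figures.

R_n = μ · D_u · h_f · T_b · n_s · n_b = 0.5 × 1.13 × 1.0 × 205 × 1 × 10 = 1158 kN.
Design strength φR_n = 0.85 × 1158 = 985 kN.

985 kN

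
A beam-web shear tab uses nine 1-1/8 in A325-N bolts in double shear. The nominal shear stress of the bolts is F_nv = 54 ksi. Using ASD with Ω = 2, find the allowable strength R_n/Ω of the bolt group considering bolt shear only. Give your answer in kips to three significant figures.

483 kips

A_b = π × 1.125² / 4 = 0.994 in².
R_n = F_nv · A_b · n · n_s = 54 × 0.994 × 9 × 2 = 966.2 kips.
Allowable strength R_n/Ω = 966.2 / 2 = 483 kips.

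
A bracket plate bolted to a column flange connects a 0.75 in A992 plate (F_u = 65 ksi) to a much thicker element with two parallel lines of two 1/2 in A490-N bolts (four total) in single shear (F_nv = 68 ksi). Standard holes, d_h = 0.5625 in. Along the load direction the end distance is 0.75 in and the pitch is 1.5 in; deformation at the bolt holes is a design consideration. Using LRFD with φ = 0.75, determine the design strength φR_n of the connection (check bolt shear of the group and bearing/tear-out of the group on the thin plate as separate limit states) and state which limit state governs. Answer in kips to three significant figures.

Bolt shear: A_b = π·0.5²/4 = 0.1963 in²; R_n = 68 × 0.1963 × 4 × 1 = 53.41 kips → 0.75 × 53.41 = 40.1 kips.
Bearing (1.2 l_c t F_u ≤ 2.4 d t F_u): upper limit = 2.4·0.5·0.75·65 = 58.5 kips.
  Edge l_c = 0.75 − 0.5625/2 = 0.4688 → r_n = 27.42 kips; interior l_c = 1.5 − 0.5625 = 0.9375 → r_n = 54.84 kips.
  R_n,bearing = 2·27.42 + 2·54.84 = 164.5 kips → 0.75 × 164.5 = 123 kips.
Bolt shear governs: 40.1 kips.

40.1 kips (bolt shear governs)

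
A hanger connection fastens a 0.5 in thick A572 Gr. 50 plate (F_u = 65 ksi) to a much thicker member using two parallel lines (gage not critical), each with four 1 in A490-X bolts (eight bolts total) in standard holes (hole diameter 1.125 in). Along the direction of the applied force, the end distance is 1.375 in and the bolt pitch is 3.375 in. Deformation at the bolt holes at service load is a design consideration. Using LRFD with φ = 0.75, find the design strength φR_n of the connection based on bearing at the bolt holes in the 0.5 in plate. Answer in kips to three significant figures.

Per bolt r_n = 1.2 l_c t F_u ≤ 2.4 d t F_u; upper limit = 2.4 × 1 × 0.5 × 65 = 78 kips.
Edge bolt: l_c = 1.375 − 1.125/2 = 0.8125 in → 1.2 × 0.8125 × 0.5 × 65 = 31.69 → r_n = 31.69 kips.
Interior bolts: l_c = 3.375 − 1.125 = 2.25 in → 1.2 × 2.25 × 0.5 × 65 = 87.75 → r_n = 78 kips.
R_n = 2 × 31.69 + 6 × 78 = 531.4 kips.
Design strength φR_n = 0.75 × 531.4 = 399 kips.

399 kips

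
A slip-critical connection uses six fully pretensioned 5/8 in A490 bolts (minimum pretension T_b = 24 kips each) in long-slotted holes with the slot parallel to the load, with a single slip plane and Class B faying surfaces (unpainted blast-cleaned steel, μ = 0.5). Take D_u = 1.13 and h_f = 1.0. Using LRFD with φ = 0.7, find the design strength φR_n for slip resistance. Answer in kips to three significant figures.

R_n = μ · D_u · h_f · T_b · n_s · n_b = 0.5 × 1.13 × 1.0 × 24 × 1 × 6 = 81.36 kips.
Design strength φR_n = 0.7 × 81.36 = 57 kips.

57 kips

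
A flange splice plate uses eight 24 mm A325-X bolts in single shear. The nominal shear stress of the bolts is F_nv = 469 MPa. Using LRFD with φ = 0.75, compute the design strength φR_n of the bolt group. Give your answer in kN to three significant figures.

A_b = π × 24² / 4 = 452.4 mm².
R_n = F_nv · A_b · n · n_s = 469 × 452.4 × 8 × 1 / 1000 = 1697 kN.
Design strength φR_n = 0.75 × 1697 = 1270 kN.

1270 kN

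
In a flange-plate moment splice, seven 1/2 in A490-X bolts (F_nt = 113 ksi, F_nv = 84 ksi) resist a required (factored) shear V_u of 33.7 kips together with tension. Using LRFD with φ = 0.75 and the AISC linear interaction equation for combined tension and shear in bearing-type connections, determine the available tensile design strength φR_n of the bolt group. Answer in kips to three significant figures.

106 kips

A_b = π·0.5²/4 = 0.1963 in²; f_rv = 33.7 / (7 × 0.1963) = 24.52 ksi.
F'_nt = 1.3 F_nt − (F_nt / φF_nv) f_rv = 1.3·113 − (113/(0.75·84))·24.52 = 102.9 ksi, capped at F_nt → F'_nt = 102.9 ksi.
R_n = F'_nt · A_b · n = 102.9 × 0.1963 × 7 = 141.5 kips.
Design strength φR_n = 0.75 × 141.5 = 106 kips.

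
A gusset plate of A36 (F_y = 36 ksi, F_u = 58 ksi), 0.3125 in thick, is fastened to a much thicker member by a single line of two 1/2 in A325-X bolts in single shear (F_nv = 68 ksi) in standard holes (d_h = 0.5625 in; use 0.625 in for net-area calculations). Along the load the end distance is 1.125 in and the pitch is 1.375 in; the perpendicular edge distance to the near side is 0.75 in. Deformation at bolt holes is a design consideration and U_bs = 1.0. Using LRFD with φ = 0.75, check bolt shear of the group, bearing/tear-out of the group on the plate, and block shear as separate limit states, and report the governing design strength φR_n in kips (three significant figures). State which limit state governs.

18.6 kips (block shear governs)

Bolt shear: A_b = π·0.5²/4 = 0.1963 in²; R_n = 68 × 0.1963 × 2 × 1 = 26.7 kips → 0.75 × 26.7 = 20 kips.
Bearing: edge l_c = 0.8438, r_n = 18.35 kips; interior l_c = 0.8125, r_n = 17.67 kips; R_n = 18.35 + 1·17.67 = 36.02 kips → 27 kips.
Block shear: A_gv = 0.7812, A_nv = 0.4883, A_nt = 0.1367 in²; R_n = min(0.6F_uA_nv, 0.6F_yA_gv) + U_bs·F_u·A_nt = 24.8 kips → 18.6 kips.
Block shear governs: 18.6 kips.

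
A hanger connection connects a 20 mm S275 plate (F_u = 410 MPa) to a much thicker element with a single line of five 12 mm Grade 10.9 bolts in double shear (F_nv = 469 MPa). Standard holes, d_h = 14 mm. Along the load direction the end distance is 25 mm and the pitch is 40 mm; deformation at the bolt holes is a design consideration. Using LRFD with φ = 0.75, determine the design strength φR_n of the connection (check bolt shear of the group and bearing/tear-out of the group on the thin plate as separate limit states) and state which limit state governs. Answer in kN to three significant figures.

398 kN (bolt shear governs)

Bolt shear: A_b = π·12²/4 = 113.1 mm²; R_n = 469 × 113.1 × 5 × 2 / 1000 = 530.4 kN → 0.75 × 530.4 = 398 kN.
Bearing (1.2 l_c t F_u ≤ 2.4 d t F_u): upper limit = 2.4·12·20·410 / 1000 = 236.2 kN.
  Edge l_c = 25 − 14/2 = 18 → r_n = 177.1 kN; interior l_c = 40 − 14 = 26 → r_n = 236.2 kN.
  R_n,bearing = 1·177.1 + 4·236.2 = 1122 kN → 0.75 × 1122 = 841 kN.
Bolt shear governs: 398 kN.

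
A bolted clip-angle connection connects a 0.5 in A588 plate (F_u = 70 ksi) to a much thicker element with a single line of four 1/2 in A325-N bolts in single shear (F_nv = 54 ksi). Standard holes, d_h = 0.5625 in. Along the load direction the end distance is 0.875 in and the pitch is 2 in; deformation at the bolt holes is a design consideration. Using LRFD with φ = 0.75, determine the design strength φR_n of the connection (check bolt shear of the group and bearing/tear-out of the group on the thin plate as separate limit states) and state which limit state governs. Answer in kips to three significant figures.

31.8 kips (bolt shear governs)

Bolt shear: A_b = π·0.5²/4 = 0.1963 in²; R_n = 54 × 0.1963 × 4 × 1 = 42.41 kips → 0.75 × 42.41 = 31.8 kips.
Bearing (1.2 l_c t F_u ≤ 2.4 d t F_u): upper limit = 2.4·0.5·0.5·70 = 42 kips.
  Edge l_c = 0.875 − 0.5625/2 = 0.5938 → r_n = 24.94 kips; interior l_c = 2 − 0.5625 = 1.438 → r_n = 42 kips.
  R_n,bearing = 1·24.94 + 3·42 = 150.9 kips → 0.75 × 150.9 = 113 kips.
Bolt shear governs: 31.8 kips.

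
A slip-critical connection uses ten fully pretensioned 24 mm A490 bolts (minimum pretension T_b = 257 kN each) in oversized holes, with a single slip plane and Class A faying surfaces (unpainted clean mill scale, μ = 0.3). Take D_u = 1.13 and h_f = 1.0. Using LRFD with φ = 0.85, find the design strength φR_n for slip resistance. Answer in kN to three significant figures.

R_n = μ · D_u · h_f · T_b · n_s · n_b = 0.3 × 1.13 × 1.0 × 257 × 1 × 10 = 871.2 kN.
Design strength φR_n = 0.85 × 871.2 = 741 kN.

741 kN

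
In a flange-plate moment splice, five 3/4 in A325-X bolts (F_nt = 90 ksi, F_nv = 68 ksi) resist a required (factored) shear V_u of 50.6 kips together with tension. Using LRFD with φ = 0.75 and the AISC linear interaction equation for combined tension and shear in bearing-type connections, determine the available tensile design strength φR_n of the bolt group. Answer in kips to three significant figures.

127 kips

A_b = π·0.75²/4 = 0.4418 in²; f_rv = 50.6 / (5 × 0.4418) = 22.91 ksi.
F'_nt = 1.3 F_nt − (F_nt / φF_nv) f_rv = 1.3·90 − (90/(0.75·68))·22.91 = 76.58 ksi, capped at F_nt → F'_nt = 76.58 ksi.
R_n = F'_nt · A_b · n = 76.58 × 0.4418 × 5 = 169.2 kips.
Design strength φR_n = 0.75 × 169.2 = 127 kips.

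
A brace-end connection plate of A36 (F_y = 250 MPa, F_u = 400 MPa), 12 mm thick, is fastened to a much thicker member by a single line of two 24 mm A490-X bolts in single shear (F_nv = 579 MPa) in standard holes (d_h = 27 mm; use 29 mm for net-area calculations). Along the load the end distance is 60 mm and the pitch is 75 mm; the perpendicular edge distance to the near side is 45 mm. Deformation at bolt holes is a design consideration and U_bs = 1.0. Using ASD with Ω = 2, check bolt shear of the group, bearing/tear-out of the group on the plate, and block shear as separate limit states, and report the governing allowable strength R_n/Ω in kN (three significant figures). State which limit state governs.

195 kN (block shear governs)

Bolt shear: A_b = π·24²/4 = 452.4 mm²; R_n = 579 × 452.4 × 2 × 1 / 1000 = 523.9 kN → 523.9 / 2 = 262 kN.
Bearing: edge l_c = 46.5, r_n = 267.8 kN; interior l_c = 48, r_n = 276.5 kN; R_n = 267.8 + 1·276.5 = 544.3 kN → 272 kN.
Block shear: A_gv = 1620, A_nv = 1098, A_nt = 366 mm²; R_n = min(0.6F_uA_nv, 0.6F_yA_gv) + U_bs·F_u·A_nt = 389.4 kN → 195 kN.
Block shear governs: 195 kN.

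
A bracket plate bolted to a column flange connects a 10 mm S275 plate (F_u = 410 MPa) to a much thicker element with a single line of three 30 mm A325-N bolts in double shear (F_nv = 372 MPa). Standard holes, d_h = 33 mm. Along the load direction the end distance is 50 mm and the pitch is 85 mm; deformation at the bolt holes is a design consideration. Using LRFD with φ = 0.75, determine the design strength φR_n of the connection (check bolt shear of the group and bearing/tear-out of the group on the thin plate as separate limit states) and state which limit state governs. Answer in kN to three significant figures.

507 kN (bearing governs)

Bolt shear: A_b = π·30²/4 = 706.9 mm²; R_n = 372 × 706.9 × 3 × 2 / 1000 = 1578 kN → 0.75 × 1578 = 1180 kN.
Bearing (1.2 l_c t F_u ≤ 2.4 d t F_u): upper limit = 2.4·30·10·410 / 1000 = 295.2 kN.
  Edge l_c = 50 − 33/2 = 33.5 → r_n = 164.8 kN; interior l_c = 85 − 33 = 52 → r_n = 255.8 kN.
  R_n,bearing = 1·164.8 + 2·255.8 = 676.5 kN → 0.75 × 676.5 = 507 kN.
Bearing governs: 507 kN.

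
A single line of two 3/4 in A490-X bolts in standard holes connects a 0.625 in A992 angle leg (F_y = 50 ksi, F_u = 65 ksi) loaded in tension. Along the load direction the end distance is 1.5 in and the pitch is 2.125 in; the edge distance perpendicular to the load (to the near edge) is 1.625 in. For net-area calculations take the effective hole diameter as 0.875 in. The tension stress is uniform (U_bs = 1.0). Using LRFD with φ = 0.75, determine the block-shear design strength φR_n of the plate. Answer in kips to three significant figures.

Shear plane L_v = 1.5 + 1·2.125 = 3.625 in; A_gv = 3.625 × 0.625 = 2.266 in².
A_nv = (3.625 − 1.5·0.875) × 0.625 = 1.445 in².
A_nt = (1.625 − 0.5·0.875) × 0.625 = 0.7422 in².
0.6 F_u A_nv = 56.37 kips; 0.6 F_y A_gv = 67.97 kips → shear rupture governs the shear term.
R_n = 56.37 + 1.0 × 65 × 0.7422 = 104.6 kips.
Design strength φR_n = 0.75 × 104.6 = 78.5 kips.

78.5 kips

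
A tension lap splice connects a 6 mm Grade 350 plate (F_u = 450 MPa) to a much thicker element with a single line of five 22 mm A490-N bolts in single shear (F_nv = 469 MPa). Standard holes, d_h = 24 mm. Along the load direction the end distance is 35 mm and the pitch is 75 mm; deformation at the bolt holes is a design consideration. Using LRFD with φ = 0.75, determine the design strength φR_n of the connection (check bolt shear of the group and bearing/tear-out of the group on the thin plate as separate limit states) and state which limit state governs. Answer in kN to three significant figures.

484 kN (bearing governs)

Bolt shear: A_b = π·22²/4 = 380.1 mm²; R_n = 469 × 380.1 × 5 × 1 / 1000 = 891.4 kN → 0.75 × 891.4 = 669 kN.
Bearing (1.2 l_c t F_u ≤ 2.4 d t F_u): upper limit = 2.4·22·6·450 / 1000 = 142.6 kN.
  Edge l_c = 35 − 24/2 = 23 → r_n = 74.52 kN; interior l_c = 75 − 24 = 51 → r_n = 142.6 kN.
  R_n,bearing = 1·74.52 + 4·142.6 = 644.8 kN → 0.75 × 644.8 = 484 kN.
Bearing governs: 484 kN.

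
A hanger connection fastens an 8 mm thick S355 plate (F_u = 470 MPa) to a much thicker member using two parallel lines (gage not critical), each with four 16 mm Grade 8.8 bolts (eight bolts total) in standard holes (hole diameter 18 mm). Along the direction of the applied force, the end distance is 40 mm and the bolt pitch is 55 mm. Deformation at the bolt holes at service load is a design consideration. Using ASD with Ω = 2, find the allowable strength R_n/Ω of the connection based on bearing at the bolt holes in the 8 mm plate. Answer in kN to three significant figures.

573 kN

Per bolt r_n = 1.2 l_c t F_u ≤ 2.4 d t F_u; upper limit = 2.4 × 16 × 8 × 470 / 1000 = 144.4 kN.
Edge bolt: l_c = 40 − 18/2 = 31 mm → 1.2 × 31 × 8 × 470 / 1000 = 139.9 → r_n = 139.9 kN.
Interior bolts: l_c = 55 − 18 = 37 mm → 1.2 × 37 × 8 × 470 / 1000 = 166.9 → r_n = 144.4 kN.
R_n = 2 × 139.9 + 6 × 144.4 = 1146 kN.
Allowable strength R_n/Ω = 1146 / 2 = 573 kN.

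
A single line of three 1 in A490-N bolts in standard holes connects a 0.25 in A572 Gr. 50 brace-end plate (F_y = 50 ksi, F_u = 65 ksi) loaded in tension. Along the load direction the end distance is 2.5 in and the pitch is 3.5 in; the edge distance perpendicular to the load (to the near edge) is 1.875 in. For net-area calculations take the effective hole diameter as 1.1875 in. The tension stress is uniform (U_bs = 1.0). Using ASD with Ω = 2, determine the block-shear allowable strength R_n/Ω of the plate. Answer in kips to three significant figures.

42.2 kips

Shear plane L_v = 2.5 + 2·3.5 = 9.5 in; A_gv = 9.5 × 0.25 = 2.375 in².
A_nv = (9.5 − 2.5·1.1875) × 0.25 = 1.633 in².
A_nt = (1.875 − 0.5·1.1875) × 0.25 = 0.3203 in².
0.6 F_u A_nv = 63.68 kips; 0.6 F_y A_gv = 71.25 kips → shear rupture governs the shear term.
R_n = 63.68 + 1.0 × 65 × 0.3203 = 84.5 kips.
Allowable strength R_n/Ω = 84.5 / 2 = 42.2 kips.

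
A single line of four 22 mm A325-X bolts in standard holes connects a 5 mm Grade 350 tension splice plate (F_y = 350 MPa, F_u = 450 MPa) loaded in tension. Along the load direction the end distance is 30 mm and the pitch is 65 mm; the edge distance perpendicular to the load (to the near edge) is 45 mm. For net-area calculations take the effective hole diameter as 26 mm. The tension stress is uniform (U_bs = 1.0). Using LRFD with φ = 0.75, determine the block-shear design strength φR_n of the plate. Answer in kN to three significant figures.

190 kN

Shear plane L_v = 30 + 3·65 = 225 mm; A_gv = 225 × 5 = 1125 mm².
A_nv = (225 − 3.5·26) × 5 = 670 mm².
A_nt = (45 − 0.5·26) × 5 = 160 mm².
0.6 F_u A_nv = 180.9 kN; 0.6 F_y A_gv = 236.2 kN → shear rupture governs the shear term.
R_n = 180.9 + 1.0 × 450 × 160 / 1000 = 252.9 kN.
Design strength φR_n = 0.75 × 252.9 = 190 kN.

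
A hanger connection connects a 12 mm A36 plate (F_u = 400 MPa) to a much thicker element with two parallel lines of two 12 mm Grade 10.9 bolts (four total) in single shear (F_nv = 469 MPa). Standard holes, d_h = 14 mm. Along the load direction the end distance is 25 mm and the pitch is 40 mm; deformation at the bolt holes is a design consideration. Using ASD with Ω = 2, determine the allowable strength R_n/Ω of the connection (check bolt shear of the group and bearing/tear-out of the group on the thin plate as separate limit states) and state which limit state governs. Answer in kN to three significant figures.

Bolt shear: A_b = π·12²/4 = 113.1 mm²; R_n = 469 × 113.1 × 4 × 1 / 1000 = 212.2 kN → 212.2 / 2 = 106 kN.
Bearing (1.2 l_c t F_u ≤ 2.4 d t F_u): upper limit = 2.4·12·12·400 / 1000 = 138.2 kN.
  Edge l_c = 25 − 14/2 = 18 → r_n = 103.7 kN; interior l_c = 40 − 14 = 26 → r_n = 138.2 kN.
  R_n,bearing = 2·103.7 + 2·138.2 = 483.8 kN → 483.8 / 2 = 242 kN.
Bolt shear governs: 106 kN.

106 kN (bolt shear governs)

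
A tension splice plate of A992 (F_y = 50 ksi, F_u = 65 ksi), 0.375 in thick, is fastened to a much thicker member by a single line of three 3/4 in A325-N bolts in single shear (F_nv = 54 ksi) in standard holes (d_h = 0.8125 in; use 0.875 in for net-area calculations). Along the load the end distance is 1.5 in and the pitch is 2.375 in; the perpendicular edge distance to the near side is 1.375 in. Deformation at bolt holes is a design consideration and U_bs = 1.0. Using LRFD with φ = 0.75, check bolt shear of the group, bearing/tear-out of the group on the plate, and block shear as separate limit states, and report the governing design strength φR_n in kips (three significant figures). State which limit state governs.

53.7 kips (bolt shear governs)

Bolt shear: A_b = π·0.75²/4 = 0.4418 in²; R_n = 54 × 0.4418 × 3 × 1 = 71.57 kips → 0.75 × 71.57 = 53.7 kips.
Bearing: edge l_c = 1.094, r_n = 31.99 kips; interior l_c = 1.562, r_n = 43.87 kips; R_n = 31.99 + 2·43.87 = 119.7 kips → 89.8 kips.
Block shear: A_gv = 2.344, A_nv = 1.523, A_nt = 0.3516 in²; R_n = min(0.6F_uA_nv, 0.6F_yA_gv) + U_bs·F_u·A_nt = 82.27 kips → 61.7 kips.
Bolt shear governs: 53.7 kips.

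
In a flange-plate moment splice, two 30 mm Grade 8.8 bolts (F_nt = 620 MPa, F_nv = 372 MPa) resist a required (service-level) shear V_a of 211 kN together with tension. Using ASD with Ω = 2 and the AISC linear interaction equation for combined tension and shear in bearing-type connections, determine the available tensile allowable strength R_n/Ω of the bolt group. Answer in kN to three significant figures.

218 kN

A_b = π·30²/4 = 706.9 mm²; f_rv = 211 × 1000 / (2 × 706.9) = 149.3 MPa.
F'_nt = 1.3 F_nt − (Ω F_nt / F_nv) f_rv = 1.3·620 − (2·620/372)·149.3 = 308.5 MPa, capped at F_nt → F'_nt = 308.5 MPa.
R_n = F'_nt · A_b · n = 308.5 × 706.9 × 2 / 1000 = 436.1 kN.
Allowable strength R_n/Ω = 436.1 / 2 = 218 kN.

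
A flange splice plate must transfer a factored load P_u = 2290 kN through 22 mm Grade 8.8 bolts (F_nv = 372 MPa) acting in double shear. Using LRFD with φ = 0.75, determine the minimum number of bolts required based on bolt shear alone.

A_b = π·22²/4 = 380.1 mm².
Per-bolt design strength φR_n = 0.75 × 372 × 380.1 × 2 / 1000 = 212.1 kN.
n ≥ 2290 / 212.1 = 10.8 → use 11 bolts.

11 bolts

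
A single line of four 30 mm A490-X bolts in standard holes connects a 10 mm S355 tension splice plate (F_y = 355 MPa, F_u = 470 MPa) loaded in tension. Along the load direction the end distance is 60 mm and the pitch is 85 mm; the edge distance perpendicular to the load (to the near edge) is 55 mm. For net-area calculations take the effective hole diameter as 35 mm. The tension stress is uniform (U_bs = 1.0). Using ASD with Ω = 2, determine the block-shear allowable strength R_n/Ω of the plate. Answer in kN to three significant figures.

Shear plane L_v = 60 + 3·85 = 315 mm; A_gv = 315 × 10 = 3150 mm².
A_nv = (315 − 3.5·35) × 10 = 1925 mm².
A_nt = (55 − 0.5·35) × 10 = 375 mm².
0.6 F_u A_nv = 542.9 kN; 0.6 F_y A_gv = 671 kN → shear rupture governs the shear term.
R_n = 542.9 + 1.0 × 470 × 375 / 1000 = 719.1 kN.
Allowable strength R_n/Ω = 719.1 / 2 = 360 kN.

360 kN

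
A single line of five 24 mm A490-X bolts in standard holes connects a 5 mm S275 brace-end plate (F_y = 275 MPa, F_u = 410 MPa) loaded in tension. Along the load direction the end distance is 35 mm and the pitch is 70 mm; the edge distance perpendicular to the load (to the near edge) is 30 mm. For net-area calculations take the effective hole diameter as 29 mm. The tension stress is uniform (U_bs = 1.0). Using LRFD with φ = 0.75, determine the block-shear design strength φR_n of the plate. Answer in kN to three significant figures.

Shear plane L_v = 35 + 4·70 = 315 mm; A_gv = 315 × 5 = 1575 mm².
A_nv = (315 − 4.5·29) × 5 = 922.5 mm².
A_nt = (30 − 0.5·29) × 5 = 77.5 mm².
0.6 F_u A_nv = 226.9 kN; 0.6 F_y A_gv = 259.9 kN → shear rupture governs the shear term.
R_n = 226.9 + 1.0 × 410 × 77.5 / 1000 = 258.7 kN.
Design strength φR_n = 0.75 × 258.7 = 194 kN.

194 kN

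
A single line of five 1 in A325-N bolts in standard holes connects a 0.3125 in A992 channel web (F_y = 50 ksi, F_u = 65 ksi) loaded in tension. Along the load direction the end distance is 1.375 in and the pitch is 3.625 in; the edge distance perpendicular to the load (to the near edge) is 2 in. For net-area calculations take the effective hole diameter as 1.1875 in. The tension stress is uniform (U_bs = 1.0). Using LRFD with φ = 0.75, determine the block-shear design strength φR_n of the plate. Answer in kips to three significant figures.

118 kips

Shear plane L_v = 1.375 + 4·3.625 = 15.88 in; A_gv = 15.88 × 0.3125 = 4.961 in².
A_nv = (15.88 − 4.5·1.1875) × 0.3125 = 3.291 in².
A_nt = (2 − 0.5·1.1875) × 0.3125 = 0.4395 in².
0.6 F_u A_nv = 128.3 kips; 0.6 F_y A_gv = 148.8 kips → shear rupture governs the shear term.
R_n = 128.3 + 1.0 × 65 × 0.4395 = 156.9 kips.
Design strength φR_n = 0.75 × 156.9 = 118 kips.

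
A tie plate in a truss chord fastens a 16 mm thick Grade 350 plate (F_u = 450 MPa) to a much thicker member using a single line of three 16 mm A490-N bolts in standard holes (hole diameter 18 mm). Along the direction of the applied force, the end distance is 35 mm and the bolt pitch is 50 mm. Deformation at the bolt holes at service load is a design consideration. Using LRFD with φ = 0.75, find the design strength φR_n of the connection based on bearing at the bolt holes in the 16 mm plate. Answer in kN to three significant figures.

583 kN

Per bolt r_n = 1.2 l_c t F_u ≤ 2.4 d t F_u; upper limit = 2.4 × 16 × 16 × 450 / 1000 = 276.5 kN.
Edge bolt: l_c = 35 − 18/2 = 26 mm → 1.2 × 26 × 16 × 450 / 1000 = 224.6 → r_n = 224.6 kN.
Interior bolts: l_c = 50 − 18 = 32 mm → 1.2 × 32 × 16 × 450 / 1000 = 276.5 → r_n = 276.5 kN.
R_n = 1 × 224.6 + 2 × 276.5 = 777.6 kN.
Design strength φR_n = 0.75 × 777.6 = 583 kN.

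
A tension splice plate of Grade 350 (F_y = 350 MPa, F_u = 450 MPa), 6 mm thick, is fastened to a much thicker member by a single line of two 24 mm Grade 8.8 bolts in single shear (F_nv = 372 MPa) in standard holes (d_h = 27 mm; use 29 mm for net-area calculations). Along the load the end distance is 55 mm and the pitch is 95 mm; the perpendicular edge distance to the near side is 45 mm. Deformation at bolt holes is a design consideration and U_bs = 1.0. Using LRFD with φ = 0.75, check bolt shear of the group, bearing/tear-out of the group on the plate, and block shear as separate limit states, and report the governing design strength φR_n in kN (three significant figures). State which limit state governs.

Bolt shear: A_b = π·24²/4 = 452.4 mm²; R_n = 372 × 452.4 × 2 × 1 / 1000 = 336.6 kN → 0.75 × 336.6 = 252 kN.
Bearing: edge l_c = 41.5, r_n = 134.5 kN; interior l_c = 68, r_n = 155.5 kN; R_n = 134.5 + 1·155.5 = 290 kN → 217 kN.
Block shear: A_gv = 900, A_nv = 639, A_nt = 183 mm²; R_n = min(0.6F_uA_nv, 0.6F_yA_gv) + U_bs·F_u·A_nt = 254.9 kN → 191 kN.
Block shear governs: 191 kN.

191 kN (block shear governs)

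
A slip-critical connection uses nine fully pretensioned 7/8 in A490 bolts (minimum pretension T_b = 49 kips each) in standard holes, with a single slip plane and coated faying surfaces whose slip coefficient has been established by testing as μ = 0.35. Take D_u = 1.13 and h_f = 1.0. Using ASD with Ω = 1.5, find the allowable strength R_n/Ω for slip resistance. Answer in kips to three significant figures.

R_n = μ · D_u · h_f · T_b · n_s · n_b = 0.35 × 1.13 × 1.0 × 49 × 1 × 9 = 174.4 kips.
Allowable strength R_n/Ω = 174.4 / 1.5 = 116 kips.

116 kips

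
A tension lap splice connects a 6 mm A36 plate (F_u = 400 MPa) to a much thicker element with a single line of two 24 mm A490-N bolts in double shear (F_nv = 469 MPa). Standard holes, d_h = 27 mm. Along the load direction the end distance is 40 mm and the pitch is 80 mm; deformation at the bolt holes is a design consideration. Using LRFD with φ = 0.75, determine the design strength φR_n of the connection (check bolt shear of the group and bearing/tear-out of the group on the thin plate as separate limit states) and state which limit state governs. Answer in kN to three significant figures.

Bolt shear: A_b = π·24²/4 = 452.4 mm²; R_n = 469 × 452.4 × 2 × 2 / 1000 = 848.7 kN → 0.75 × 848.7 = 637 kN.
Bearing (1.2 l_c t F_u ≤ 2.4 d t F_u): upper limit = 2.4·24·6·400 / 1000 = 138.2 kN.
  Edge l_c = 40 − 27/2 = 26.5 → r_n = 76.32 kN; interior l_c = 80 − 27 = 53 → r_n = 138.2 kN.
  R_n,bearing = 1·76.32 + 1·138.2 = 214.6 kN → 0.75 × 214.6 = 161 kN.
Bearing governs: 161 kN.

161 kN (bearing governs)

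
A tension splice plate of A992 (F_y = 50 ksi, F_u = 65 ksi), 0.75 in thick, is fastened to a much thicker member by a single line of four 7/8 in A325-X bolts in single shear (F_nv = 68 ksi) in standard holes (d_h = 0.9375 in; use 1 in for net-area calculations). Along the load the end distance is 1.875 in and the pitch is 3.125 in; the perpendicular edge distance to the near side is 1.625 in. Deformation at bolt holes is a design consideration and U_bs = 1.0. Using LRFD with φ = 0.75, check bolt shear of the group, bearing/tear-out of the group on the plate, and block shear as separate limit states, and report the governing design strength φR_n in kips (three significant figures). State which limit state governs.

Bolt shear: A_b = π·0.875²/4 = 0.6013 in²; R_n = 68 × 0.6013 × 4 × 1 = 163.6 kips → 0.75 × 163.6 = 123 kips.
Bearing: edge l_c = 1.406, r_n = 82.27 kips; interior l_c = 2.188, r_n = 102.4 kips; R_n = 82.27 + 3·102.4 = 389.4 kips → 292 kips.
Block shear: A_gv = 8.438, A_nv = 5.812, A_nt = 0.8438 in²; R_n = min(0.6F_uA_nv, 0.6F_yA_gv) + U_bs·F_u·A_nt = 281.5 kips → 211 kips.
Bolt shear governs: 123 kips.

123 kips (bolt shear governs)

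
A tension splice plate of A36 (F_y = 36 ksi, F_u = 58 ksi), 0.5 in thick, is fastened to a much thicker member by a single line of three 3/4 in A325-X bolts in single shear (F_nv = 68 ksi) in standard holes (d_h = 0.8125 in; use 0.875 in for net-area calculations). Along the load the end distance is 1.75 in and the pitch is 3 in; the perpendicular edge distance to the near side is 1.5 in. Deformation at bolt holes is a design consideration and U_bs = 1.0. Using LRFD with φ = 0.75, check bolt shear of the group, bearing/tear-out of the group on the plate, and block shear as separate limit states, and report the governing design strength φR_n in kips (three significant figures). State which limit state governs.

Bolt shear: A_b = π·0.75²/4 = 0.4418 in²; R_n = 68 × 0.4418 × 3 × 1 = 90.12 kips → 0.75 × 90.12 = 67.6 kips.
Bearing: edge l_c = 1.344, r_n = 46.76 kips; interior l_c = 2.188, r_n = 52.2 kips; R_n = 46.76 + 2·52.2 = 151.2 kips → 113 kips.
Block shear: A_gv = 3.875, A_nv = 2.781, A_nt = 0.5312 in²; R_n = min(0.6F_uA_nv, 0.6F_yA_gv) + U_bs·F_u·A_nt = 114.5 kips → 85.9 kips.
Bolt shear governs: 67.6 kips.

67.6 kips (bolt shear governs)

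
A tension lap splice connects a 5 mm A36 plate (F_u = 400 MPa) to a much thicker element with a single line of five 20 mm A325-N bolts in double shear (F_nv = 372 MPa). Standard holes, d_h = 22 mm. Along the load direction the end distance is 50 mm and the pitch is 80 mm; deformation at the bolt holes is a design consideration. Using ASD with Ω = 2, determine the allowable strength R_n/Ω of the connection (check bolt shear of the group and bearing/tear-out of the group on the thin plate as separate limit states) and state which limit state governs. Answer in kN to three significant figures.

Bolt shear: A_b = π·20²/4 = 314.2 mm²; R_n = 372 × 314.2 × 5 × 2 / 1000 = 1169 kN → 1169 / 2 = 584 kN.
Bearing (1.2 l_c t F_u ≤ 2.4 d t F_u): upper limit = 2.4·20·5·400 / 1000 = 96 kN.
  Edge l_c = 50 − 22/2 = 39 → r_n = 93.6 kN; interior l_c = 80 − 22 = 58 → r_n = 96 kN.
  R_n,bearing = 1·93.6 + 4·96 = 477.6 kN → 477.6 / 2 = 239 kN.
Bearing governs: 239 kN.

239 kN (bearing governs)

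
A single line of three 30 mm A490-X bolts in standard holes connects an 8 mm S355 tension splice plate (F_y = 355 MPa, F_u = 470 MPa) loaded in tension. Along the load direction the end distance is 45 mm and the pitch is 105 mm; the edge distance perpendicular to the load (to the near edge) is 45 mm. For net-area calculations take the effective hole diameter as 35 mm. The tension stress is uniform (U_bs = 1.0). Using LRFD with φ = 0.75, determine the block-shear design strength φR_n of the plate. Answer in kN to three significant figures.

361 kN

Shear plane L_v = 45 + 2·105 = 255 mm; A_gv = 255 × 8 = 2040 mm².
A_nv = (255 − 2.5·35) × 8 = 1340 mm².
A_nt = (45 − 0.5·35) × 8 = 220 mm².
0.6 F_u A_nv = 377.9 kN; 0.6 F_y A_gv = 434.5 kN → shear rupture governs the shear term.
R_n = 377.9 + 1.0 × 470 × 220 / 1000 = 481.3 kN.
Design strength φR_n = 0.75 × 481.3 = 361 kN.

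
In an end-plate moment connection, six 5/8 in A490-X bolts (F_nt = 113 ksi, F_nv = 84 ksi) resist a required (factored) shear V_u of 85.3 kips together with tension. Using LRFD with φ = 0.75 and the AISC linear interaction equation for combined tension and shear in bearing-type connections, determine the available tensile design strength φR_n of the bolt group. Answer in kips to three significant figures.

A_b = π·0.625²/4 = 0.3068 in²; f_rv = 85.3 / (6 × 0.3068) = 46.34 ksi.
F'_nt = 1.3 F_nt − (F_nt / φF_nv) f_rv = 1.3·113 − (113/(0.75·84))·46.34 = 63.78 ksi, capped at F_nt → F'_nt = 63.78 ksi.
R_n = F'_nt · A_b · n = 63.78 × 0.3068 × 6 = 117.4 kips.
Design strength φR_n = 0.75 × 117.4 = 88.1 kips.

88.1 kips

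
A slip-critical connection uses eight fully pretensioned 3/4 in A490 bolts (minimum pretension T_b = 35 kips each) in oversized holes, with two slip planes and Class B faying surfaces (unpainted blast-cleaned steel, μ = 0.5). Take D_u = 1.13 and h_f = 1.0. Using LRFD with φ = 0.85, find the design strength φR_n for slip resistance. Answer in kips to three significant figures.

R_n = μ · D_u · h_f · T_b · n_s · n_b = 0.5 × 1.13 × 1.0 × 35 × 2 × 8 = 316.4 kips.
Design strength φR_n = 0.85 × 316.4 = 269 kips.

269 kips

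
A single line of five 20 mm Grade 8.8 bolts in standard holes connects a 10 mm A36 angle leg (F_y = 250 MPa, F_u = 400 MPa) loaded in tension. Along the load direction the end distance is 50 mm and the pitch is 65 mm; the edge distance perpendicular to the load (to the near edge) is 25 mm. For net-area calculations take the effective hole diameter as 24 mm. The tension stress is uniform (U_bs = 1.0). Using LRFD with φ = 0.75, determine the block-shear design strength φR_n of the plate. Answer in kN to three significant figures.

Shear plane L_v = 50 + 4·65 = 310 mm; A_gv = 310 × 10 = 3100 mm².
A_nv = (310 − 4.5·24) × 10 = 2020 mm².
A_nt = (25 − 0.5·24) × 10 = 130 mm².
0.6 F_u A_nv = 484.8 kN; 0.6 F_y A_gv = 465 kN → shear yielding governs the shear term.
R_n = 465 + 1.0 × 400 × 130 / 1000 = 517 kN.
Design strength φR_n = 0.75 × 517 = 388 kN.

388 kN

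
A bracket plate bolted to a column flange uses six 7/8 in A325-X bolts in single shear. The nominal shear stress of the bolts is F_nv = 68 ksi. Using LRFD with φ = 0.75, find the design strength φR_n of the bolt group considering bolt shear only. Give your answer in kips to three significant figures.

184 kips

A_b = π × 0.875² / 4 = 0.6013 in².
R_n = F_nv · A_b · n · n_s = 68 × 0.6013 × 6 × 1 = 245.3 kips.
Design strength φR_n = 0.75 × 245.3 = 184 kips.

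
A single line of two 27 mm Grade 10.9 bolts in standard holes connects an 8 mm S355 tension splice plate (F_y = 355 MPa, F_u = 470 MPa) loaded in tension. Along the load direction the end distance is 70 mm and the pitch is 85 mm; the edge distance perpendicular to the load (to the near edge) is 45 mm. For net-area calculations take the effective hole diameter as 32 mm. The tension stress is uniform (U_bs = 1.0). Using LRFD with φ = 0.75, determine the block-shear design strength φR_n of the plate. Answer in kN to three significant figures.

Shear plane L_v = 70 + 1·85 = 155 mm; A_gv = 155 × 8 = 1240 mm².
A_nv = (155 − 1.5·32) × 8 = 856 mm².
A_nt = (45 − 0.5·32) × 8 = 232 mm².
0.6 F_u A_nv = 241.4 kN; 0.6 F_y A_gv = 264.1 kN → shear rupture governs the shear term.
R_n = 241.4 + 1.0 × 470 × 232 / 1000 = 350.4 kN.
Design strength φR_n = 0.75 × 350.4 = 263 kN.

263 kN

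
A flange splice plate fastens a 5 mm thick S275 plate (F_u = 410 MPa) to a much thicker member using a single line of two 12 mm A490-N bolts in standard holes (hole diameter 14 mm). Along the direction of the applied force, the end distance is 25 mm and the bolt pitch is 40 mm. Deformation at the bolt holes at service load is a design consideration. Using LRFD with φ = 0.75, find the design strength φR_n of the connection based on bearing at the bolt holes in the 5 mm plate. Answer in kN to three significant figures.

77.5 kN

Per bolt r_n = 1.2 l_c t F_u ≤ 2.4 d t F_u; upper limit = 2.4 × 12 × 5 × 410 / 1000 = 59.04 kN.
Edge bolt: l_c = 25 − 14/2 = 18 mm → 1.2 × 18 × 5 × 410 / 1000 = 44.28 → r_n = 44.28 kN.
Interior bolts: l_c = 40 − 14 = 26 mm → 1.2 × 26 × 5 × 410 / 1000 = 63.96 → r_n = 59.04 kN.
R_n = 1 × 44.28 + 1 × 59.04 = 103.3 kN.
Design strength φR_n = 0.75 × 103.3 = 77.5 kN.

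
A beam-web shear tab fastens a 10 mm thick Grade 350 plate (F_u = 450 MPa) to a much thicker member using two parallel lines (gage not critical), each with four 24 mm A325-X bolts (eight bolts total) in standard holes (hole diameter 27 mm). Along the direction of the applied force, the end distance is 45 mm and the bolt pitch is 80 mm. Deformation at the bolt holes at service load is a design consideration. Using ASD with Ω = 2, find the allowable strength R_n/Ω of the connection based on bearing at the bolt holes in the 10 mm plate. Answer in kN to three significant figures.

948 kN

Per bolt r_n = 1.2 l_c t F_u ≤ 2.4 d t F_u; upper limit = 2.4 × 24 × 10 × 450 / 1000 = 259.2 kN.
Edge bolt: l_c = 45 − 27/2 = 31.5 mm → 1.2 × 31.5 × 10 × 450 / 1000 = 170.1 → r_n = 170.1 kN.
Interior bolts: l_c = 80 − 27 = 53 mm → 1.2 × 53 × 10 × 450 / 1000 = 286.2 → r_n = 259.2 kN.
R_n = 2 × 170.1 + 6 × 259.2 = 1895 kN.
Allowable strength R_n/Ω = 1895 / 2 = 948 kN.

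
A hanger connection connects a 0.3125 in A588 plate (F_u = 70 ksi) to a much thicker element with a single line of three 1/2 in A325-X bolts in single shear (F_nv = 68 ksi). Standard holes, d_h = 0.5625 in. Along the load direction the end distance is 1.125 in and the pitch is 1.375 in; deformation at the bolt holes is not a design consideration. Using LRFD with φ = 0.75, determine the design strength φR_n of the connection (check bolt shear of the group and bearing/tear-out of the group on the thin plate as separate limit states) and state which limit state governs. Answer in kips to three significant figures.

30 kips (bolt shear governs)

Bolt shear: A_b = π·0.5²/4 = 0.1963 in²; R_n = 68 × 0.1963 × 3 × 1 = 40.06 kips → 0.75 × 40.06 = 30 kips.
Bearing (1.5 l_c t F_u ≤ 3.0 d t F_u): upper limit = 3.0·0.5·0.3125·70 = 32.81 kips.
  Edge l_c = 1.125 − 0.5625/2 = 0.8438 → r_n = 27.69 kips; interior l_c = 1.375 − 0.5625 = 0.8125 → r_n = 26.66 kips.
  R_n,bearing = 1·27.69 + 2·26.66 = 81.01 kips → 0.75 × 81.01 = 60.8 kips.
Bolt shear governs: 30 kips.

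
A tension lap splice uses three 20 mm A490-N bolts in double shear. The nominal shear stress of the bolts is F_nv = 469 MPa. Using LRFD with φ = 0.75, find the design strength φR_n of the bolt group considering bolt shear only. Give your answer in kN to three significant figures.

A_b = π × 20² / 4 = 314.2 mm².
R_n = F_nv · A_b · n · n_s = 469 × 314.2 × 3 × 2 / 1000 = 884 kN.
Design strength φR_n = 0.75 × 884 = 663 kN.

663 kN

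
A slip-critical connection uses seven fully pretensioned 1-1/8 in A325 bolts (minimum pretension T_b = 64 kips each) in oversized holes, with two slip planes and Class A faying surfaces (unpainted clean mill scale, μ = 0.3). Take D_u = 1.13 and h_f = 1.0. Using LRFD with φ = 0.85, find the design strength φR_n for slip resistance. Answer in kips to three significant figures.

258 kips

R_n = μ · D_u · h_f · T_b · n_s · n_b = 0.3 × 1.13 × 1.0 × 64 × 2 × 7 = 303.7 kips.
Design strength φR_n = 0.85 × 303.7 = 258 kips.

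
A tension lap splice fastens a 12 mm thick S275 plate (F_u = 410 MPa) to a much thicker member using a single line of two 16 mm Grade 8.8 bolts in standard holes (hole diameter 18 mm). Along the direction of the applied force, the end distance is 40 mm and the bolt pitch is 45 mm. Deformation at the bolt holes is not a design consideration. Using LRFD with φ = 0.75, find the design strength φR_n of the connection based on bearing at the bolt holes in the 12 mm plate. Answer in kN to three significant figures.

Per bolt r_n = 1.5 l_c t F_u ≤ 3.0 d t F_u; upper limit = 3.0 × 16 × 12 × 410 / 1000 = 236.2 kN.
Edge bolt: l_c = 40 − 18/2 = 31 mm → 1.5 × 31 × 12 × 410 / 1000 = 228.8 → r_n = 228.8 kN.
Interior bolts: l_c = 45 − 18 = 27 mm → 1.5 × 27 × 12 × 410 / 1000 = 199.3 → r_n = 199.3 kN.
R_n = 1 × 228.8 + 1 × 199.3 = 428 kN.
Design strength φR_n = 0.75 × 428 = 321 kN.

321 kN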